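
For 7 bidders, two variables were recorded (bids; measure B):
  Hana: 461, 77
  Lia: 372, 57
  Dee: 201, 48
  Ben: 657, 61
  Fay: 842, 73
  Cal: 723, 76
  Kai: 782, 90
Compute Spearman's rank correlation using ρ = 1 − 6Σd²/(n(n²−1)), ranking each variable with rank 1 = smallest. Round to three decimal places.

0.643

Ranks of variable 1: 3, 2, 1, 4, 7, 5, 6
Ranks of variable 2: 6, 2, 1, 3, 4, 5, 7
d = r₁ − r₂: -3, 0, 0, 1, 3, 0, -1
d²: 9, 0, 0, 1, 9, 0, 1; Σd² = 20
ρ = 1 − 6·20/(7·48) = 1 − 120/336 = 0.643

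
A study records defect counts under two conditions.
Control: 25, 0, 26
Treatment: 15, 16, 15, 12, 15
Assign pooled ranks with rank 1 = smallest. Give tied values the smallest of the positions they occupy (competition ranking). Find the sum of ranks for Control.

Sorted (ascending): 0, 12, 15, 15, 15, 16, 25, 26
The 3 values of 15 occupy positions 3–5 → each gets rank 3.
Control values → pooled ranks: 25→7, 0→1, 26→8
Rank sum = 7 + 1 + 8 = 16

16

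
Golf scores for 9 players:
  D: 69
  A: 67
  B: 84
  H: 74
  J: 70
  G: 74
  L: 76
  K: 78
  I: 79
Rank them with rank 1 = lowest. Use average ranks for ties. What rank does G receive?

Sorted (ascending): 67, 69, 70, 74, 74, 76, 78, 79, 84
The 2 values of 74 occupy positions 4–5 → average rank (4+5)/2 = 4.5.
G has value 74 → rank 4.5.

4.5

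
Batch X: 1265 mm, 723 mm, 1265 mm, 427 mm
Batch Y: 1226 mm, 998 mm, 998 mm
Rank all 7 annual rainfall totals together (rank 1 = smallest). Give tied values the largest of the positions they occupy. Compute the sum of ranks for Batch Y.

Sorted (ascending): 427, 723, 998, 998, 1226, 1265, 1265
The 2 values of 998 occupy positions 3–4 → each gets rank 4.
The 2 values of 1265 occupy positions 6–7 → each gets rank 7.
Batch Y values → pooled ranks: 1226→5, 998→4, 998→4
Rank sum = 5 + 4 + 4 = 13

13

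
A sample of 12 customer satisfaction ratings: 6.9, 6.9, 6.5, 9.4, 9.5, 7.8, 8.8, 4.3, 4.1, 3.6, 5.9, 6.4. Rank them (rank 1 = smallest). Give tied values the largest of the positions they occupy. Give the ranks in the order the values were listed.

Sorted (ascending): 3.6, 4.1, 4.3, 5.9, 6.4, 6.5, 6.9, 6.9, 7.8, 8.8, 9.4, 9.5
The 2 values of 6.9 occupy positions 7–8 → each gets rank 8.

8, 8, 6, 11, 12, 9, 10, 3, 2, 1, 4, 5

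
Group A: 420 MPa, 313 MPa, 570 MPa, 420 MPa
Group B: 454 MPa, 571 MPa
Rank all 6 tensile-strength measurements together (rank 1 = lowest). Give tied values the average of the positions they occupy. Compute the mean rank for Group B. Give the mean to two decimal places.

5.00

Sorted (ascending): 313, 420, 420, 454, 570, 571
The 2 values of 420 occupy positions 2–3 → average rank (2+3)/2 = 2.5.
Group B values → pooled ranks: 454→4, 571→6
Mean rank = (4 + 6) / 2 = 5.00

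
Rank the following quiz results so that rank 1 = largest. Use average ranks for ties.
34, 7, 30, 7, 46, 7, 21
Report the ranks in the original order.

2, 6, 3, 6, 1, 6, 4

Sorted (descending): 46, 34, 30, 21, 7, 7, 7
The 3 values of 7 occupy positions 5–7 → average rank 6.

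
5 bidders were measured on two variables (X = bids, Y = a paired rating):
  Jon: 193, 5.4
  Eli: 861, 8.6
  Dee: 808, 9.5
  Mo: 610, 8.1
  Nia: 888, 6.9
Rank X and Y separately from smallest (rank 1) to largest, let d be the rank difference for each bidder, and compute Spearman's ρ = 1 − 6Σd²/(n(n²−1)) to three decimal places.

0.300

Ranks of variable 1: 1, 4, 3, 2, 5
Ranks of variable 2: 1, 4, 5, 3, 2
d = r₁ − r₂: 0, 0, -2, -1, 3
d²: 0, 0, 4, 1, 9; Σd² = 14
ρ = 1 − 6·14/(5·24) = 1 − 84/120 = 0.300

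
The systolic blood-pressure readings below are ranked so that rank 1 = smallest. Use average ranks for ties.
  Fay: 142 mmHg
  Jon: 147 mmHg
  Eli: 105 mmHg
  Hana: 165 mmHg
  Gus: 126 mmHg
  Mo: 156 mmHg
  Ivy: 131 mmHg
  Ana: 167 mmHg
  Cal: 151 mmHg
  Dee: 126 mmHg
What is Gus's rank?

2.5

Sorted (ascending): 105, 126, 126, 131, 142, 147, 151, 156, 165, 167
The 2 values of 126 occupy positions 2–3 → average rank (2+3)/2 = 2.5.
Gus has value 126 mmHg → rank 2.5.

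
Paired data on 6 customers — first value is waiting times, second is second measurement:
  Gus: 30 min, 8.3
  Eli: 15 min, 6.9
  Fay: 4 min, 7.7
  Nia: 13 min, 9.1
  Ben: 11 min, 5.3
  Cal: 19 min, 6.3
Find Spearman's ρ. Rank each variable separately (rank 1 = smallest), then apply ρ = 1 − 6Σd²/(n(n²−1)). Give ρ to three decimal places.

0.143

Ranks of variable 1: 6, 4, 1, 3, 2, 5
Ranks of variable 2: 5, 3, 4, 6, 1, 2
d = r₁ − r₂: 1, 1, -3, -3, 1, 3
d²: 1, 1, 9, 9, 1, 9; Σd² = 30
ρ = 1 − 6·30/(6·35) = 1 − 180/210 = 0.143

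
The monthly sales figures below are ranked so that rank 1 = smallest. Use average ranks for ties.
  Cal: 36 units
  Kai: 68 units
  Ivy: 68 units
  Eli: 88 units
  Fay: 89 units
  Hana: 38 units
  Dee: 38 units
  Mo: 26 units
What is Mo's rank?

Sorted (ascending): 26, 36, 38, 38, 68, 68, 88, 89
The 2 values of 38 occupy positions 3–4 → average rank (3+4)/2 = 3.5.
The 2 values of 68 occupy positions 5–6 → average rank (5+6)/2 = 5.5.
Mo has value 26 units → rank 1.

1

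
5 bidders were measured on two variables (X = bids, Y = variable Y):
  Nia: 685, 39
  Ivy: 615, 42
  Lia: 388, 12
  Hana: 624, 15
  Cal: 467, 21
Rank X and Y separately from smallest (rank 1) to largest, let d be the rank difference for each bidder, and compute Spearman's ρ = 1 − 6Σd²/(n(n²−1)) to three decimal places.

0.500

Ranks of variable 1: 5, 3, 1, 4, 2
Ranks of variable 2: 4, 5, 1, 2, 3
d = r₁ − r₂: 1, -2, 0, 2, -1
d²: 1, 4, 0, 4, 1; Σd² = 10
ρ = 1 − 6·10/(5·24) = 1 − 60/120 = 0.500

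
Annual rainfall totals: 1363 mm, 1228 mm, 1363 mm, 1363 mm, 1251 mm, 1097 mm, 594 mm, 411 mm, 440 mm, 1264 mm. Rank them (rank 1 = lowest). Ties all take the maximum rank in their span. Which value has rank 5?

Sorted (ascending): 411, 440, 594, 1097, 1228, 1251, 1264, 1363, 1363, 1363
The 3 values of 1363 occupy positions 8–10 → each gets rank 10.
Rank 5 → value 1228.

1228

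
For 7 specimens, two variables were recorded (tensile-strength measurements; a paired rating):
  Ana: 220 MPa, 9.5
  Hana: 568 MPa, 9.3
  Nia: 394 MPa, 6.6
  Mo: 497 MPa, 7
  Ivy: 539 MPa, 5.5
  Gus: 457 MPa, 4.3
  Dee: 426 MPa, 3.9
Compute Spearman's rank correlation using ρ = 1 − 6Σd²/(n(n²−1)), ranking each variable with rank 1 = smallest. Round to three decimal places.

-0.036

Ranks of variable 1: 1, 7, 2, 5, 6, 4, 3
Ranks of variable 2: 7, 6, 4, 5, 3, 2, 1
d = r₁ − r₂: -6, 1, -2, 0, 3, 2, 2
d²: 36, 1, 4, 0, 9, 4, 4; Σd² = 58
ρ = 1 − 6·58/(7·48) = 1 − 348/336 = -0.036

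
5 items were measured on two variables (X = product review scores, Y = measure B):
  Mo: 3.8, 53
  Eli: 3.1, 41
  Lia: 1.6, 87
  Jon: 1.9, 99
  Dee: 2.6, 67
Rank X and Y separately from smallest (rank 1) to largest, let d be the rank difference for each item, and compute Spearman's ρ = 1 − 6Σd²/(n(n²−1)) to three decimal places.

Ranks of variable 1: 5, 4, 1, 2, 3
Ranks of variable 2: 2, 1, 4, 5, 3
d = r₁ − r₂: 3, 3, -3, -3, 0
d²: 9, 9, 9, 9, 0; Σd² = 36
ρ = 1 − 6·36/(5·24) = 1 − 216/120 = -0.800

-0.800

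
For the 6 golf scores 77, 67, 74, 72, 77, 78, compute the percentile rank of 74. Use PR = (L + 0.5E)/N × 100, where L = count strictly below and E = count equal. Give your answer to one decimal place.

N = 6.
Strictly below 74: 2. Equal to 74: 1.
PR = (2 + 0.5·1)/6 × 100 = 41.7

41.7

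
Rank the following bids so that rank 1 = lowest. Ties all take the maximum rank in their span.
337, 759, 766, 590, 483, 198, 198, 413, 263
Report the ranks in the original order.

Sorted (ascending): 198, 198, 263, 337, 413, 483, 590, 759, 766
The 2 values of 198 occupy positions 1–2 → each gets rank 2.

4, 8, 9, 7, 6, 2, 2, 5, 3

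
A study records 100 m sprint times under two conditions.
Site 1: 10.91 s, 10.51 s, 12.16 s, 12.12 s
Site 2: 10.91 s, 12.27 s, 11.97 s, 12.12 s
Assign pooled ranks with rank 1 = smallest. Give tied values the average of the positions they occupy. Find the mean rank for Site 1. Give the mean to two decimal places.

Sorted (ascending): 10.51, 10.91, 10.91, 11.97, 12.12, 12.12, 12.16, 12.27
The 2 values of 10.91 occupy positions 2–3 → average rank (2+3)/2 = 2.5.
The 2 values of 12.12 occupy positions 5–6 → average rank (5+6)/2 = 5.5.
Site 1 values → pooled ranks: 10.91→2.5, 10.51→1, 12.16→7, 12.12→5.5
Mean rank = (2.5 + 1 + 7 + 5.5) / 4 = 4.00

4.00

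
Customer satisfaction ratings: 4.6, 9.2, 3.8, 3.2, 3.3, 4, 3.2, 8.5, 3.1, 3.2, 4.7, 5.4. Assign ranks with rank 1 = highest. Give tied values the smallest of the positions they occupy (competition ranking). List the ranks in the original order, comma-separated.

Sorted (descending): 9.2, 8.5, 5.4, 4.7, 4.6, 4, 3.8, 3.3, 3.2, 3.2, 3.2, 3.1
The 3 values of 3.2 occupy positions 9–11 → each gets rank 9.

5, 1, 7, 9, 8, 6, 9, 2, 12, 9, 4, 3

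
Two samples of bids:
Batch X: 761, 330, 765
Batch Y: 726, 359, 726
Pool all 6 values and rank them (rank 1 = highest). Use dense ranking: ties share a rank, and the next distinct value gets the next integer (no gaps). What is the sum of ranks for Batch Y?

Sorted (descending): 765, 761, 726, 726, 359, 330
The 2 values of 726 share dense rank 3.
Remaining distinct values take the next consecutive integers.
Batch Y values → pooled ranks: 726→3, 359→4, 726→3
Rank sum = 3 + 4 + 3 = 10

10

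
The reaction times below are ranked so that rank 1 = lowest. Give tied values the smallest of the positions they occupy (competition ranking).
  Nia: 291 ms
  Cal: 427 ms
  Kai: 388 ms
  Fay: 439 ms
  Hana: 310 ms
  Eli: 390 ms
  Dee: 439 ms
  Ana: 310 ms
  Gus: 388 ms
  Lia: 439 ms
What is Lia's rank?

8

Sorted (ascending): 291, 310, 310, 388, 388, 390, 427, 439, 439, 439
The 2 values of 310 occupy positions 2–3 → each gets rank 2.
The 2 values of 388 occupy positions 4–5 → each gets rank 4.
The 3 values of 439 occupy positions 8–10 → each gets rank 8.
Lia has value 439 ms → rank 8.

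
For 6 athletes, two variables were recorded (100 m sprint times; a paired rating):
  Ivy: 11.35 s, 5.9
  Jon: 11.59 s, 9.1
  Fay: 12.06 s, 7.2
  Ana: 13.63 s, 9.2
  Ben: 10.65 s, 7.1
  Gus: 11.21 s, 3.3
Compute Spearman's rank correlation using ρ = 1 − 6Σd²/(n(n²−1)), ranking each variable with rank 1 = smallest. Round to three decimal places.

Ranks of variable 1: 3, 4, 5, 6, 1, 2
Ranks of variable 2: 2, 5, 4, 6, 3, 1
d = r₁ − r₂: 1, -1, 1, 0, -2, 1
d²: 1, 1, 1, 0, 4, 1; Σd² = 8
ρ = 1 − 6·8/(6·35) = 1 − 48/210 = 0.771

0.771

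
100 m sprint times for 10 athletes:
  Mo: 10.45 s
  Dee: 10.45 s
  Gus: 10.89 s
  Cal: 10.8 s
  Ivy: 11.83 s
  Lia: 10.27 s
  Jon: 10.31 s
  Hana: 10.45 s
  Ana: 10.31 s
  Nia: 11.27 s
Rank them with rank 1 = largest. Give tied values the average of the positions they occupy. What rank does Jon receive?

Sorted (descending): 11.83, 11.27, 10.89, 10.8, 10.45, 10.45, 10.45, 10.31, 10.31, 10.27
The 3 values of 10.45 occupy positions 5–7 → average rank 6.
The 2 values of 10.31 occupy positions 8–9 → average rank (8+9)/2 = 8.5.
Jon has value 10.31 s → rank 8.5.

8.5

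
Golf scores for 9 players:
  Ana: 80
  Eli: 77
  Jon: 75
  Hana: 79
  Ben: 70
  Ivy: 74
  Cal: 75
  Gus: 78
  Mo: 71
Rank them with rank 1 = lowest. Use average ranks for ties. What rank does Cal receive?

4.5

Sorted (ascending): 70, 71, 74, 75, 75, 77, 78, 79, 80
The 2 values of 75 occupy positions 4–5 → average rank (4+5)/2 = 4.5.
Cal has value 75 → rank 4.5.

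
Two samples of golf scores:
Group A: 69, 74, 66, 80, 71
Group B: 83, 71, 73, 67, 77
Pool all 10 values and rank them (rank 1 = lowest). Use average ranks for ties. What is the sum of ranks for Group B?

Sorted (ascending): 66, 67, 69, 71, 71, 73, 74, 77, 80, 83
The 2 values of 71 occupy positions 4–5 → average rank (4+5)/2 = 4.5.
Group B values → pooled ranks: 83→10, 71→4.5, 73→6, 67→2, 77→8
Rank sum = 10 + 4.5 + 6 + 2 + 8 = 30.5

30.5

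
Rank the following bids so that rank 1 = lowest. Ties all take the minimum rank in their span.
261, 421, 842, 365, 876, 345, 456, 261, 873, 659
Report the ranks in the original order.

1, 5, 8, 4, 10, 3, 6, 1, 9, 7

Sorted (ascending): 261, 261, 345, 365, 421, 456, 659, 842, 873, 876
The 2 values of 261 occupy positions 1–2 → each gets rank 1.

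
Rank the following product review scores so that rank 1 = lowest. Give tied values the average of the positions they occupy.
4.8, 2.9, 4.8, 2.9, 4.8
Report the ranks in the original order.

4, 1.5, 4, 1.5, 4

Sorted (ascending): 2.9, 2.9, 4.8, 4.8, 4.8
The 2 values of 2.9 occupy positions 1–2 → average rank (1+2)/2 = 1.5.
The 3 values of 4.8 occupy positions 3–5 → average rank 4.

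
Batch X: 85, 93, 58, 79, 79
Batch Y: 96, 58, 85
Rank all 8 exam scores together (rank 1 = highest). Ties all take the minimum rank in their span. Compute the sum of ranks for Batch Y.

11

Sorted (descending): 96, 93, 85, 85, 79, 79, 58, 58
The 2 values of 85 occupy positions 3–4 → each gets rank 3.
The 2 values of 79 occupy positions 5–6 → each gets rank 5.
The 2 values of 58 occupy positions 7–8 → each gets rank 7.
Batch Y values → pooled ranks: 96→1, 58→7, 85→3
Rank sum = 1 + 7 + 3 = 11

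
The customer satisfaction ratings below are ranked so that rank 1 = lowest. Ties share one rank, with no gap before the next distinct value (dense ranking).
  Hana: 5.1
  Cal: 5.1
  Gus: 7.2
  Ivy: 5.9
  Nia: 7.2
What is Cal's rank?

Sorted (ascending): 5.1, 5.1, 5.9, 7.2, 7.2
The 2 values of 5.1 share dense rank 1.
The 2 values of 7.2 share dense rank 3.
Remaining distinct values take the next consecutive integers.
Cal has value 5.1 → rank 1.

1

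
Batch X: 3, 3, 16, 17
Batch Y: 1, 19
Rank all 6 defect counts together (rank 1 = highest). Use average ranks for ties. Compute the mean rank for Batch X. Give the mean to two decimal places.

Sorted (descending): 19, 17, 16, 3, 3, 1
The 2 values of 3 occupy positions 4–5 → average rank (4+5)/2 = 4.5.
Batch X values → pooled ranks: 3→4.5, 3→4.5, 16→3, 17→2
Mean rank = (4.5 + 4.5 + 3 + 2) / 4 = 3.50

3.50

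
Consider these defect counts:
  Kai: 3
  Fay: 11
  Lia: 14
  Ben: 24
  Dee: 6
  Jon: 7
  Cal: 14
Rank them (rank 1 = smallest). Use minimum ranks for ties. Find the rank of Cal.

5

Sorted (ascending): 3, 6, 7, 11, 14, 14, 24
The 2 values of 14 occupy positions 5–6 → each gets rank 5.
Cal has value 14 → rank 5.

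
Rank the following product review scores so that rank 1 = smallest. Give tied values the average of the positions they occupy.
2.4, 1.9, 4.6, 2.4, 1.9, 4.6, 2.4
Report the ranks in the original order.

Sorted (ascending): 1.9, 1.9, 2.4, 2.4, 2.4, 4.6, 4.6
The 2 values of 1.9 occupy positions 1–2 → average rank (1+2)/2 = 1.5.
The 3 values of 2.4 occupy positions 3–5 → average rank 4.
The 2 values of 4.6 occupy positions 6–7 → average rank (6+7)/2 = 6.5.

4, 1.5, 6.5, 4, 1.5, 6.5, 4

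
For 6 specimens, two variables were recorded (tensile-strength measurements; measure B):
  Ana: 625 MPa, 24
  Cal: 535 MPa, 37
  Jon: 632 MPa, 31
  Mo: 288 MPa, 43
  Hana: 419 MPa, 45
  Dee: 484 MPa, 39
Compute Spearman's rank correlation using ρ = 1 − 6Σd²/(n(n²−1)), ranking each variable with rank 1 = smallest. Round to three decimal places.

Ranks of variable 1: 5, 4, 6, 1, 2, 3
Ranks of variable 2: 1, 3, 2, 5, 6, 4
d = r₁ − r₂: 4, 1, 4, -4, -4, -1
d²: 16, 1, 16, 16, 16, 1; Σd² = 66
ρ = 1 − 6·66/(6·35) = 1 − 396/210 = -0.886

-0.886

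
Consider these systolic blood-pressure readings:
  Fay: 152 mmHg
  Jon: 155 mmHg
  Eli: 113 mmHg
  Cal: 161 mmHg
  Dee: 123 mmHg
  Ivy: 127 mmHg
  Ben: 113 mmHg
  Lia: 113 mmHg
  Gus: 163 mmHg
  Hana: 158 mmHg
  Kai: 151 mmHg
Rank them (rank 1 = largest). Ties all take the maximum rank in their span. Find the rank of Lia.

11

Sorted (descending): 163, 161, 158, 155, 152, 151, 127, 123, 113, 113, 113
The 3 values of 113 occupy positions 9–11 → each gets rank 11.
Lia has value 113 mmHg → rank 11.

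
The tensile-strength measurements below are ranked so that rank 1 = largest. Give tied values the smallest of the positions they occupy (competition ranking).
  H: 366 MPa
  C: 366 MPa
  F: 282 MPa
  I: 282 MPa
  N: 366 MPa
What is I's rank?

4

Sorted (descending): 366, 366, 366, 282, 282
The 3 values of 366 occupy positions 1–3 → each gets rank 1.
The 2 values of 282 occupy positions 4–5 → each gets rank 4.
I has value 282 MPa → rank 4.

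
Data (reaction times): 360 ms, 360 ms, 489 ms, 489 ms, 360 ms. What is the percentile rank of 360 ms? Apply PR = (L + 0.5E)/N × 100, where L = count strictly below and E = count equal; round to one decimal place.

N = 5.
Strictly below 360: 0. Equal to 360: 3.
PR = (0 + 0.5·3)/5 × 100 = 30.0

30.0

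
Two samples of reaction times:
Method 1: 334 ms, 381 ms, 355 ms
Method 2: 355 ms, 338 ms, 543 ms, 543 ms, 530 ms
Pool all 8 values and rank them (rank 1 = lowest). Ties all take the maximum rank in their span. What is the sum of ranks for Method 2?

Sorted (ascending): 334, 338, 355, 355, 381, 530, 543, 543
The 2 values of 355 occupy positions 3–4 → each gets rank 4.
The 2 values of 543 occupy positions 7–8 → each gets rank 8.
Method 2 values → pooled ranks: 355→4, 338→2, 543→8, 543→8, 530→6
Rank sum = 4 + 2 + 8 + 8 + 6 = 28

28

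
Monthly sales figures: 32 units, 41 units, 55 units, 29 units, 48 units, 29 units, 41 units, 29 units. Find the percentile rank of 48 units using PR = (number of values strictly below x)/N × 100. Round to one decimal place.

75.0

N = 8.
Strictly below 48: 6. Equal to 48: 1.
PR = 6/8 × 100 = 75.0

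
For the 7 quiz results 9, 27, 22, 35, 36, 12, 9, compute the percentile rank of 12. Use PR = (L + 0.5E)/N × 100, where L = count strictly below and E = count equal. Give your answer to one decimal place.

N = 7.
Strictly below 12: 2. Equal to 12: 1.
PR = (2 + 0.5·1)/7 × 100 = 35.7

35.7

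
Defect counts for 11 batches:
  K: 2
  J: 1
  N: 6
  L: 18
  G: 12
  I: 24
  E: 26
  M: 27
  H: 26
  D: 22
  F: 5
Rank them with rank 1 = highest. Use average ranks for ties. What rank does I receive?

Sorted (descending): 27, 26, 26, 24, 22, 18, 12, 6, 5, 2, 1
The 2 values of 26 occupy positions 2–3 → average rank (2+3)/2 = 2.5.
I has value 24 → rank 4.

4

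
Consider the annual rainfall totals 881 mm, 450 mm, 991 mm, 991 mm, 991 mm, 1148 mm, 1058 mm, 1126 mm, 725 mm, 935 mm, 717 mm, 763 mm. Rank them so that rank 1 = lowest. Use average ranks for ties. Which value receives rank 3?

Sorted (ascending): 450, 717, 725, 763, 881, 935, 991, 991, 991, 1058, 1126, 1148
The 3 values of 991 occupy positions 7–9 → average rank 8.
Rank 3 → value 725.

725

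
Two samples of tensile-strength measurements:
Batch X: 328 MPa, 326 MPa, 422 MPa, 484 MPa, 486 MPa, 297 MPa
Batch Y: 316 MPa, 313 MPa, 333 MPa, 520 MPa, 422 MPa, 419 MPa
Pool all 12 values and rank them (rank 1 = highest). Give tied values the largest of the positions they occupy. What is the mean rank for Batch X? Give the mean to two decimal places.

6.50

Sorted (descending): 520, 486, 484, 422, 422, 419, 333, 328, 326, 316, 313, 297
The 2 values of 422 occupy positions 4–5 → each gets rank 5.
Batch X values → pooled ranks: 328→8, 326→9, 422→5, 484→3, 486→2, 297→12
Mean rank = (8 + 9 + 5 + 3 + 2 + 12) / 6 = 6.50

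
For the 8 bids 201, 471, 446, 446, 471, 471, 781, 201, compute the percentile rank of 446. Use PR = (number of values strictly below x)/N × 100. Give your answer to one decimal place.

25.0

N = 8.
Strictly below 446: 2. Equal to 446: 2.
PR = 2/8 × 100 = 25.0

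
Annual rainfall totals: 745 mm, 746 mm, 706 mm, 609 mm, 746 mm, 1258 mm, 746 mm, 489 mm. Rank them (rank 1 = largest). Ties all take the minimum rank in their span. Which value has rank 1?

1258

Sorted (descending): 1258, 746, 746, 746, 745, 706, 609, 489
The 3 values of 746 occupy positions 2–4 → each gets rank 2.
Rank 1 → value 1258.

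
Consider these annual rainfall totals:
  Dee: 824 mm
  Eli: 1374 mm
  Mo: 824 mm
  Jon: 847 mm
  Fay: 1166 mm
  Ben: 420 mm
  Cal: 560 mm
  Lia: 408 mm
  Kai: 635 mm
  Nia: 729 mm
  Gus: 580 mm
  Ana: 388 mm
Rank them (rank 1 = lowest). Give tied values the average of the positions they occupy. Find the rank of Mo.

8.5

Sorted (ascending): 388, 408, 420, 560, 580, 635, 729, 824, 824, 847, 1166, 1374
The 2 values of 824 occupy positions 8–9 → average rank (8+9)/2 = 8.5.
Mo has value 824 mm → rank 8.5.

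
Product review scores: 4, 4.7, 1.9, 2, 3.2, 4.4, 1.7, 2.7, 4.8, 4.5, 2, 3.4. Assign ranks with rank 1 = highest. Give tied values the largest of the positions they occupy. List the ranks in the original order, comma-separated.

5, 2, 11, 10, 7, 4, 12, 8, 1, 3, 10, 6

Sorted (descending): 4.8, 4.7, 4.5, 4.4, 4, 3.4, 3.2, 2.7, 2, 2, 1.9, 1.7
The 2 values of 2 occupy positions 9–10 → each gets rank 10.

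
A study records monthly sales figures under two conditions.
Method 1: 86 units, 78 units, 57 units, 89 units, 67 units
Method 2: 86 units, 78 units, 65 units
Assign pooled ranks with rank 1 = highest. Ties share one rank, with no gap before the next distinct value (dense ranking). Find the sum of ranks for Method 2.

Sorted (descending): 89, 86, 86, 78, 78, 67, 65, 57
The 2 values of 86 share dense rank 2.
The 2 values of 78 share dense rank 3.
Remaining distinct values take the next consecutive integers.
Method 2 values → pooled ranks: 86→2, 78→3, 65→5
Rank sum = 2 + 3 + 5 = 10

10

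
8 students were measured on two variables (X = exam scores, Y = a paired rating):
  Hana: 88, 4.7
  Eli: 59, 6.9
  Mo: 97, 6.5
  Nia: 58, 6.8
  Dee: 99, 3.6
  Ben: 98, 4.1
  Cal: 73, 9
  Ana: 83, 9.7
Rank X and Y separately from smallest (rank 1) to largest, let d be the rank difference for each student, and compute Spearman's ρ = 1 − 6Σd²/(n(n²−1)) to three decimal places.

-0.738

Ranks of variable 1: 5, 2, 6, 1, 8, 7, 3, 4
Ranks of variable 2: 3, 6, 4, 5, 1, 2, 7, 8
d = r₁ − r₂: 2, -4, 2, -4, 7, 5, -4, -4
d²: 4, 16, 4, 16, 49, 25, 16, 16; Σd² = 146
ρ = 1 − 6·146/(8·63) = 1 − 876/504 = -0.738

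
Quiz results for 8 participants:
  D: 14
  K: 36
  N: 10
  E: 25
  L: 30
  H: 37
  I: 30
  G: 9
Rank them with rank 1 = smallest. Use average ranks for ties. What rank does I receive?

5.5

Sorted (ascending): 9, 10, 14, 25, 30, 30, 36, 37
The 2 values of 30 occupy positions 5–6 → average rank (5+6)/2 = 5.5.
I has value 30 → rank 5.5.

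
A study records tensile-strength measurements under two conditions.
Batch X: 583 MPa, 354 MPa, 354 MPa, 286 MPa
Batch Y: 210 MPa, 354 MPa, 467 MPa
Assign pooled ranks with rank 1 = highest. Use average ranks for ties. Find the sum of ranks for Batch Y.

13

Sorted (descending): 583, 467, 354, 354, 354, 286, 210
The 3 values of 354 occupy positions 3–5 → average rank 4.
Batch Y values → pooled ranks: 210→7, 354→4, 467→2
Rank sum = 7 + 4 + 2 = 13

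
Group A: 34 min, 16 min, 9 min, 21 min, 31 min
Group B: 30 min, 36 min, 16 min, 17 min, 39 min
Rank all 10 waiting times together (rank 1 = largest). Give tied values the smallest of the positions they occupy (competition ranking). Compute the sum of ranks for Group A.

Sorted (descending): 39, 36, 34, 31, 30, 21, 17, 16, 16, 9
The 2 values of 16 occupy positions 8–9 → each gets rank 8.
Group A values → pooled ranks: 34→3, 16→8, 9→10, 21→6, 31→4
Rank sum = 3 + 8 + 10 + 6 + 4 = 31

31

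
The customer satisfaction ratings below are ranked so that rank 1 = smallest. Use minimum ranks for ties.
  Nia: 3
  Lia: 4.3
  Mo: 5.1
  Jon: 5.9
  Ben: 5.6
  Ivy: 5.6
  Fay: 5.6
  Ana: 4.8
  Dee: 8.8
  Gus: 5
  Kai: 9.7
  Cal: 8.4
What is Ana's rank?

Sorted (ascending): 3, 4.3, 4.8, 5, 5.1, 5.6, 5.6, 5.6, 5.9, 8.4, 8.8, 9.7
The 3 values of 5.6 occupy positions 6–8 → each gets rank 6.
Ana has value 4.8 → rank 3.

3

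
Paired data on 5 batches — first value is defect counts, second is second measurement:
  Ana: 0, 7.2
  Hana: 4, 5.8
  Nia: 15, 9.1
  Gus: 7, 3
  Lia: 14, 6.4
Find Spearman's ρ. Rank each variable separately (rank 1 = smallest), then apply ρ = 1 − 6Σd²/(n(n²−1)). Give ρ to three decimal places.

Ranks of variable 1: 1, 2, 5, 3, 4
Ranks of variable 2: 4, 2, 5, 1, 3
d = r₁ − r₂: -3, 0, 0, 2, 1
d²: 9, 0, 0, 4, 1; Σd² = 14
ρ = 1 − 6·14/(5·24) = 1 − 84/120 = 0.300

0.300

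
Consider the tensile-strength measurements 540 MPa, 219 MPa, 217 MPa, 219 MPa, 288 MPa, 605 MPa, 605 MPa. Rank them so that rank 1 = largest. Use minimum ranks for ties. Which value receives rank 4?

Sorted (descending): 605, 605, 540, 288, 219, 219, 217
The 2 values of 605 occupy positions 1–2 → each gets rank 1.
The 2 values of 219 occupy positions 5–6 → each gets rank 5.
Rank 4 → value 288.

288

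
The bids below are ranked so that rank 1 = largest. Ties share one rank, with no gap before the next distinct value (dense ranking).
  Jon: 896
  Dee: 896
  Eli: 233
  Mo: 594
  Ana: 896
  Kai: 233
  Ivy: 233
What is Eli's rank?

3

Sorted (descending): 896, 896, 896, 594, 233, 233, 233
The 3 values of 896 share dense rank 1.
The 3 values of 233 share dense rank 3.
Remaining distinct values take the next consecutive integers.
Eli has value 233 → rank 3.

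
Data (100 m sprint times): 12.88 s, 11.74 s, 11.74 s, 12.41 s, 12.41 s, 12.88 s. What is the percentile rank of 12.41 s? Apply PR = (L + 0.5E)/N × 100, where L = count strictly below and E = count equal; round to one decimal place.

50.0

N = 6.
Strictly below 12.41: 2. Equal to 12.41: 2.
PR = (2 + 0.5·2)/6 × 100 = 50.0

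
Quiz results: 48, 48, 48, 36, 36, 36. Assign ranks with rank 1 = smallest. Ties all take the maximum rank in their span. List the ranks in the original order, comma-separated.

Sorted (ascending): 36, 36, 36, 48, 48, 48
The 3 values of 36 occupy positions 1–3 → each gets rank 3.
The 3 values of 48 occupy positions 4–6 → each gets rank 6.

6, 6, 6, 3, 3, 3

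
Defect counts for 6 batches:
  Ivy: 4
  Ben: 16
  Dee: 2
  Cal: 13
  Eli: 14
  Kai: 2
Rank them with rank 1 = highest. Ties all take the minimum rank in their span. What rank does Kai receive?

Sorted (descending): 16, 14, 13, 4, 2, 2
The 2 values of 2 occupy positions 5–6 → each gets rank 5.
Kai has value 2 → rank 5.

5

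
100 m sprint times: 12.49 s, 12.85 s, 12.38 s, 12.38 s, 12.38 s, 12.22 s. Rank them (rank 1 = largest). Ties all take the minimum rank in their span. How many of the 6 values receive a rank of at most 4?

5

Sorted (descending): 12.85, 12.49, 12.38, 12.38, 12.38, 12.22
The 3 values of 12.38 occupy positions 3–5 → each gets rank 3.
Ranks ≤ 4: {1, 2, 3, 3, 3} → 5 values.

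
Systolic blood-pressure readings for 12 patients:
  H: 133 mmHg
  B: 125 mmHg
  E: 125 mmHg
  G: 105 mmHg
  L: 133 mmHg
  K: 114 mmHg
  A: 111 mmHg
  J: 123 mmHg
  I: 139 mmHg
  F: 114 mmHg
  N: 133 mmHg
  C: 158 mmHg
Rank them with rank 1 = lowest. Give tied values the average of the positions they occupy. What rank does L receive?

9

Sorted (ascending): 105, 111, 114, 114, 123, 125, 125, 133, 133, 133, 139, 158
The 2 values of 114 occupy positions 3–4 → average rank (3+4)/2 = 3.5.
The 2 values of 125 occupy positions 6–7 → average rank (6+7)/2 = 6.5.
The 3 values of 133 occupy positions 8–10 → average rank 9.
L has value 133 mmHg → rank 9.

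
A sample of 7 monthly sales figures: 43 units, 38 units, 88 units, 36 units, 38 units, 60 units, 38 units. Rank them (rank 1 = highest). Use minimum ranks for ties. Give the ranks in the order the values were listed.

Sorted (descending): 88, 60, 43, 38, 38, 38, 36
The 3 values of 38 occupy positions 4–6 → each gets rank 4.

3, 4, 1, 7, 4, 2, 4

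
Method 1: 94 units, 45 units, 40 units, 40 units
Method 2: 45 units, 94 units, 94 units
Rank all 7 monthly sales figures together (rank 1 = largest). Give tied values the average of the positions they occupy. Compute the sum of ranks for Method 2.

8.5

Sorted (descending): 94, 94, 94, 45, 45, 40, 40
The 3 values of 94 occupy positions 1–3 → average rank 2.
The 2 values of 45 occupy positions 4–5 → average rank (4+5)/2 = 4.5.
The 2 values of 40 occupy positions 6–7 → average rank (6+7)/2 = 6.5.
Method 2 values → pooled ranks: 45→4.5, 94→2, 94→2
Rank sum = 4.5 + 2 + 2 = 8.5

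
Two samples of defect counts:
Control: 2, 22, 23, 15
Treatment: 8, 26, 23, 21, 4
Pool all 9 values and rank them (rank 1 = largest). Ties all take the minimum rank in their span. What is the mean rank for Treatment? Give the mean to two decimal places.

4.60

Sorted (descending): 26, 23, 23, 22, 21, 15, 8, 4, 2
The 2 values of 23 occupy positions 2–3 → each gets rank 2.
Treatment values → pooled ranks: 8→7, 26→1, 23→2, 21→5, 4→8
Mean rank = (7 + 1 + 2 + 5 + 8) / 5 = 4.60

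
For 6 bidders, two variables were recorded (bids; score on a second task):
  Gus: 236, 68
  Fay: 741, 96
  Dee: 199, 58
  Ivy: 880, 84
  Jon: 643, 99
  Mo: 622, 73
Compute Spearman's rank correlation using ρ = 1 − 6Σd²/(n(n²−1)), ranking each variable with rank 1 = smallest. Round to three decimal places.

Ranks of variable 1: 2, 5, 1, 6, 4, 3
Ranks of variable 2: 2, 5, 1, 4, 6, 3
d = r₁ − r₂: 0, 0, 0, 2, -2, 0
d²: 0, 0, 0, 4, 4, 0; Σd² = 8
ρ = 1 − 6·8/(6·35) = 1 − 48/210 = 0.771

0.771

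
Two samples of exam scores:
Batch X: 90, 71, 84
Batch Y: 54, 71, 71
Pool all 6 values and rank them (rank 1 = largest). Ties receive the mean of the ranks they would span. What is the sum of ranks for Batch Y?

14

Sorted (descending): 90, 84, 71, 71, 71, 54
The 3 values of 71 occupy positions 3–5 → average rank 4.
Batch Y values → pooled ranks: 54→6, 71→4, 71→4
Rank sum = 6 + 4 + 4 = 14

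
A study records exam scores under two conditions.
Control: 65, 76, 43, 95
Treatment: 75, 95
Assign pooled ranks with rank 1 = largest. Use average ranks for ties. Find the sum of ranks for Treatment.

5.5

Sorted (descending): 95, 95, 76, 75, 65, 43
The 2 values of 95 occupy positions 1–2 → average rank (1+2)/2 = 1.5.
Treatment values → pooled ranks: 75→4, 95→1.5
Rank sum = 4 + 1.5 = 5.5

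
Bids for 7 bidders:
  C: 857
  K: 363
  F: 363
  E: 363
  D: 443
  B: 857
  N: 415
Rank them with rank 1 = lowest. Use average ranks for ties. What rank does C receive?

6.5

Sorted (ascending): 363, 363, 363, 415, 443, 857, 857
The 3 values of 363 occupy positions 1–3 → average rank 2.
The 2 values of 857 occupy positions 6–7 → average rank (6+7)/2 = 6.5.
C has value 857 → rank 6.5.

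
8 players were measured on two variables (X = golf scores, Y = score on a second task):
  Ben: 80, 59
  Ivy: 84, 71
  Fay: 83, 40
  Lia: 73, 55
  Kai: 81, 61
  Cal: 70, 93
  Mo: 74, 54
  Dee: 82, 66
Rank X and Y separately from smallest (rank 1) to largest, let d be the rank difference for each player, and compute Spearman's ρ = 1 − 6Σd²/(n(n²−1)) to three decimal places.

-0.048

Ranks of variable 1: 4, 8, 7, 2, 5, 1, 3, 6
Ranks of variable 2: 4, 7, 1, 3, 5, 8, 2, 6
d = r₁ − r₂: 0, 1, 6, -1, 0, -7, 1, 0
d²: 0, 1, 36, 1, 0, 49, 1, 0; Σd² = 88
ρ = 1 − 6·88/(8·63) = 1 − 528/504 = -0.048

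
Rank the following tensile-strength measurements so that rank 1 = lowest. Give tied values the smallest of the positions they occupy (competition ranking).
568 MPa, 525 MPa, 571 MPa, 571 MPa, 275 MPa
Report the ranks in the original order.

Sorted (ascending): 275, 525, 568, 571, 571
The 2 values of 571 occupy positions 4–5 → each gets rank 4.

3, 2, 4, 4, 1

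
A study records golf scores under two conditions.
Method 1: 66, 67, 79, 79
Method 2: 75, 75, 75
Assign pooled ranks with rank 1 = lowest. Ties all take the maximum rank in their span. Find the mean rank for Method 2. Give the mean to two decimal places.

Sorted (ascending): 66, 67, 75, 75, 75, 79, 79
The 3 values of 75 occupy positions 3–5 → each gets rank 5.
The 2 values of 79 occupy positions 6–7 → each gets rank 7.
Method 2 values → pooled ranks: 75→5, 75→5, 75→5
Mean rank = (5 + 5 + 5) / 3 = 5.00

5.00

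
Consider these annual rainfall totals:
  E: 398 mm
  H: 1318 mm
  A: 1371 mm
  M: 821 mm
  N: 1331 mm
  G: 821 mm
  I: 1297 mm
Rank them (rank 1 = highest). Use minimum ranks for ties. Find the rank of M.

Sorted (descending): 1371, 1331, 1318, 1297, 821, 821, 398
The 2 values of 821 occupy positions 5–6 → each gets rank 5.
M has value 821 mm → rank 5.

5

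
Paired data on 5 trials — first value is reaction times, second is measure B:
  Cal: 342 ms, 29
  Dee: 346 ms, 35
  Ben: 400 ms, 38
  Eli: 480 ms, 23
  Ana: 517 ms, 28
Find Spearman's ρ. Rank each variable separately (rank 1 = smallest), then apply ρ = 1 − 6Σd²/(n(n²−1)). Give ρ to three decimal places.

Ranks of variable 1: 1, 2, 3, 4, 5
Ranks of variable 2: 3, 4, 5, 1, 2
d = r₁ − r₂: -2, -2, -2, 3, 3
d²: 4, 4, 4, 9, 9; Σd² = 30
ρ = 1 − 6·30/(5·24) = 1 − 180/120 = -0.500

-0.500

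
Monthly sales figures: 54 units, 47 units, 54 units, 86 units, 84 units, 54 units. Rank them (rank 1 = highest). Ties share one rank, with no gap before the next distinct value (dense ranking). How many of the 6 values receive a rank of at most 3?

5

Sorted (descending): 86, 84, 54, 54, 54, 47
The 3 values of 54 share dense rank 3.
Remaining distinct values take the next consecutive integers.
Ranks ≤ 3: {1, 2, 3, 3, 3} → 5 values.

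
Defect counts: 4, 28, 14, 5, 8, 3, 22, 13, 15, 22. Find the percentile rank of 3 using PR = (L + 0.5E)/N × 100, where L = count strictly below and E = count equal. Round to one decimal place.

N = 10.
Strictly below 3: 0. Equal to 3: 1.
PR = (0 + 0.5·1)/10 × 100 = 5.0

5.0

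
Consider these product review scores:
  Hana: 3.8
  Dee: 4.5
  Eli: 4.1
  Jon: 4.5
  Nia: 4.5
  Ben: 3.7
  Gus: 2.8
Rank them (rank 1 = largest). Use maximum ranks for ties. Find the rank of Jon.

Sorted (descending): 4.5, 4.5, 4.5, 4.1, 3.8, 3.7, 2.8
The 3 values of 4.5 occupy positions 1–3 → each gets rank 3.
Jon has value 4.5 → rank 3.

3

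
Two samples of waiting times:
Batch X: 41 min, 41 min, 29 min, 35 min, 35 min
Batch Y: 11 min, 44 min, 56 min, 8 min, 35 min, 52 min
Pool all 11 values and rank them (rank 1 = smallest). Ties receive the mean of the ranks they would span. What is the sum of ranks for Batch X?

Sorted (ascending): 8, 11, 29, 35, 35, 35, 41, 41, 44, 52, 56
The 3 values of 35 occupy positions 4–6 → average rank 5.
The 2 values of 41 occupy positions 7–8 → average rank (7+8)/2 = 7.5.
Batch X values → pooled ranks: 41→7.5, 41→7.5, 29→3, 35→5, 35→5
Rank sum = 7.5 + 7.5 + 3 + 5 + 5 = 28

28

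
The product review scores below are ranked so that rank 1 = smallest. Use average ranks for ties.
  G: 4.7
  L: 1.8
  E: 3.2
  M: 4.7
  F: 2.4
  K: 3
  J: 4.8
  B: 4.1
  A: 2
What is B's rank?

6

Sorted (ascending): 1.8, 2, 2.4, 3, 3.2, 4.1, 4.7, 4.7, 4.8
The 2 values of 4.7 occupy positions 7–8 → average rank (7+8)/2 = 7.5.
B has value 4.1 → rank 6.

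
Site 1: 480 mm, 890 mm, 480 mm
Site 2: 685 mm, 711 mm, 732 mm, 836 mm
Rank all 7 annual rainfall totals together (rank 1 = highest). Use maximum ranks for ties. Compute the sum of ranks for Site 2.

Sorted (descending): 890, 836, 732, 711, 685, 480, 480
The 2 values of 480 occupy positions 6–7 → each gets rank 7.
Site 2 values → pooled ranks: 685→5, 711→4, 732→3, 836→2
Rank sum = 5 + 4 + 3 + 2 = 14

14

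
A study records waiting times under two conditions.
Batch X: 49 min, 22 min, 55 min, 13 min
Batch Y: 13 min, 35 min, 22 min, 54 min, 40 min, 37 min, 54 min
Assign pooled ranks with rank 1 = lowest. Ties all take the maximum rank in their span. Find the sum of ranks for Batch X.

25

Sorted (ascending): 13, 13, 22, 22, 35, 37, 40, 49, 54, 54, 55
The 2 values of 13 occupy positions 1–2 → each gets rank 2.
The 2 values of 22 occupy positions 3–4 → each gets rank 4.
The 2 values of 54 occupy positions 9–10 → each gets rank 10.
Batch X values → pooled ranks: 49→8, 22→4, 55→11, 13→2
Rank sum = 8 + 4 + 11 + 2 = 25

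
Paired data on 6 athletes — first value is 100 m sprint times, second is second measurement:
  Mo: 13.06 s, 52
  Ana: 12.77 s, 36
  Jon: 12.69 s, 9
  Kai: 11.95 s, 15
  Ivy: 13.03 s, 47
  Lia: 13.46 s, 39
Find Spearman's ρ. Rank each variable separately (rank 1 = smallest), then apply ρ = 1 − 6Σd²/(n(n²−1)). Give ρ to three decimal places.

0.771

Ranks of variable 1: 5, 3, 2, 1, 4, 6
Ranks of variable 2: 6, 3, 1, 2, 5, 4
d = r₁ − r₂: -1, 0, 1, -1, -1, 2
d²: 1, 0, 1, 1, 1, 4; Σd² = 8
ρ = 1 − 6·8/(6·35) = 1 − 48/210 = 0.771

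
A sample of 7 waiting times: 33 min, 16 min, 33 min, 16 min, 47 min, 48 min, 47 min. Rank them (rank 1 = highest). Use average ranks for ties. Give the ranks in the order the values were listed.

4.5, 6.5, 4.5, 6.5, 2.5, 1, 2.5

Sorted (descending): 48, 47, 47, 33, 33, 16, 16
The 2 values of 47 occupy positions 2–3 → average rank (2+3)/2 = 2.5.
The 2 values of 33 occupy positions 4–5 → average rank (4+5)/2 = 4.5.
The 2 values of 16 occupy positions 6–7 → average rank (6+7)/2 = 6.5.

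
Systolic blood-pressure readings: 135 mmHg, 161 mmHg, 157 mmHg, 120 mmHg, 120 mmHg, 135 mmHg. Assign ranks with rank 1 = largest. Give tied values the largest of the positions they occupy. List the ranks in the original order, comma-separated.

4, 1, 2, 6, 6, 4

Sorted (descending): 161, 157, 135, 135, 120, 120
The 2 values of 135 occupy positions 3–4 → each gets rank 4.
The 2 values of 120 occupy positions 5–6 → each gets rank 6.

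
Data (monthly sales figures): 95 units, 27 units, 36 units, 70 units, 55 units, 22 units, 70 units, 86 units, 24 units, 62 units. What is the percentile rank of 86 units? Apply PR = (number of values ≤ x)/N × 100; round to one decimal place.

N = 10.
Strictly below 86: 8. Equal to 86: 1.
PR = 9/10 × 100 = 90.0

90.0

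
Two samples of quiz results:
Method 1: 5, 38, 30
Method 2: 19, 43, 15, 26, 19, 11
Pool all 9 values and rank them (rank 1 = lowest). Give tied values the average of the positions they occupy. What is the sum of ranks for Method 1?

Sorted (ascending): 5, 11, 15, 19, 19, 26, 30, 38, 43
The 2 values of 19 occupy positions 4–5 → average rank (4+5)/2 = 4.5.
Method 1 values → pooled ranks: 5→1, 38→8, 30→7
Rank sum = 1 + 8 + 7 = 16

16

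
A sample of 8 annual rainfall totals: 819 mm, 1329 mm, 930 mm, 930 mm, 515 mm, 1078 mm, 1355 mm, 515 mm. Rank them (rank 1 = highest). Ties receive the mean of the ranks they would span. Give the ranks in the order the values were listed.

6, 2, 4.5, 4.5, 7.5, 3, 1, 7.5

Sorted (descending): 1355, 1329, 1078, 930, 930, 819, 515, 515
The 2 values of 930 occupy positions 4–5 → average rank (4+5)/2 = 4.5.
The 2 values of 515 occupy positions 7–8 → average rank (7+8)/2 = 7.5.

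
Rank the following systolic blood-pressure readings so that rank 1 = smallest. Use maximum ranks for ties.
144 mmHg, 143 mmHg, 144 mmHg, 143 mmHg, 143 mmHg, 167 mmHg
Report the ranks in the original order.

Sorted (ascending): 143, 143, 143, 144, 144, 167
The 3 values of 143 occupy positions 1–3 → each gets rank 3.
The 2 values of 144 occupy positions 4–5 → each gets rank 5.

5, 3, 5, 3, 3, 6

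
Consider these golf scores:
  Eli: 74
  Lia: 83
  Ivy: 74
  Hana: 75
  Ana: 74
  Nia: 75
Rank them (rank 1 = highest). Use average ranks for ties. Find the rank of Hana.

Sorted (descending): 83, 75, 75, 74, 74, 74
The 2 values of 75 occupy positions 2–3 → average rank (2+3)/2 = 2.5.
The 3 values of 74 occupy positions 4–6 → average rank 5.
Hana has value 75 → rank 2.5.

2.5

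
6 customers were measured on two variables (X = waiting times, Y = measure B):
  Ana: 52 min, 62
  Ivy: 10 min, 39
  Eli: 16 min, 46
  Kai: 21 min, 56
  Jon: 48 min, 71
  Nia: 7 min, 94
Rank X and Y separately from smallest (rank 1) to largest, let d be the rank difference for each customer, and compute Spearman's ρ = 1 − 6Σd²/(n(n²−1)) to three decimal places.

0.086

Ranks of variable 1: 6, 2, 3, 4, 5, 1
Ranks of variable 2: 4, 1, 2, 3, 5, 6
d = r₁ − r₂: 2, 1, 1, 1, 0, -5
d²: 4, 1, 1, 1, 0, 25; Σd² = 32
ρ = 1 − 6·32/(6·35) = 1 − 192/210 = 0.086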